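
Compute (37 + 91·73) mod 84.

44

91·73 = 6643.
6643 = 79·84 + 7, so 6643 mod 84 = 7.
(37 + 7) mod 84 = 44.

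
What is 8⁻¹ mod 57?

50

57 = 7·8 + 1
8 = 8·1 + 0
Back-substituting gives 8·50 ≡ 1 (mod 57).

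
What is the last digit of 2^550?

4

The units digit of 2^n cycles with period 4: 2, 4, 8, 6, …
550 leaves remainder 2 on division by 4, so 2^550 ends in 4.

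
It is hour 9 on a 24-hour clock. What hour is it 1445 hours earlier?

1445 mod 24 = 5 (since 60·24 = 1440).
(9 − 5) mod 24 = 4.

4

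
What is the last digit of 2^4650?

4

Last digits of 2^n: 2, 4, 8, 6 (period 4).
4650 mod 4 = 2, so the last digit matches 2^2 = 4.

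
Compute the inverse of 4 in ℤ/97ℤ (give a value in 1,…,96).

97 = 24·4 + 1
4 = 4·1 + 0
Back-substituting gives 4·73 ≡ 1 (mod 97).

73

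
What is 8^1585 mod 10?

8

Powers of 8 mod 10 repeat with period 4: 8, 4, 2, 6.
1585 mod 4 = 1, so the last digit matches 8^1 = 8.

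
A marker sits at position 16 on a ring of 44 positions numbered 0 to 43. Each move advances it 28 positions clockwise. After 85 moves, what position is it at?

20

85·28 = 2380.
Dividing 2380 by 44 gives quotient 54 and remainder 4.
(16 + 4) mod 44 = 20.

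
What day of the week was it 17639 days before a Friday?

Saturday

Dividing 17639 by 7 gives quotient 2519 and remainder 6.
Friday − 6 days → Saturday.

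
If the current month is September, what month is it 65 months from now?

February

65 mod 12 = 5 (since 5·12 = 60).
September + 5 months → February.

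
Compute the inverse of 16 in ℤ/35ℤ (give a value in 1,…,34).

11

35 = 2·16 + 3
16 = 5·3 + 1
3 = 3·1 + 0
Back-substituting gives 16·11 ≡ 1 (mod 35).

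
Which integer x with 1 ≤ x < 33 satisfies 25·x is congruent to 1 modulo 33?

25·4 = 100 = 3·33 + 1, so 25⁻¹ ≡ 4 (mod 33).

4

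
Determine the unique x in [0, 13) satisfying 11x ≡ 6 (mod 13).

10

11⁻¹ ≡ 6 (mod 13) because 11·6 = 66 = 5·13 + 1.
So x ≡ 6·6 = 36 ≡ 10 (mod 13).
Check: 11·10 = 110 = 8·13 + 6.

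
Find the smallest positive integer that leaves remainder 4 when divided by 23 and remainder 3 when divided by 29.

119

x ≡ 4 (mod 23) gives x ∈ {4, 27, 50, 73, 96, 119}.
The first of these with x mod 29 = 3 is 119.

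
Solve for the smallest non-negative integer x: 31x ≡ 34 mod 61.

7

The inverse of 31 mod 61 is 2 (since 31·2 = 62 ≡ 1).
So x ≡ 2·34 = 68 ≡ 7 (mod 61).
Check: 31·7 = 217 = 3·61 + 34.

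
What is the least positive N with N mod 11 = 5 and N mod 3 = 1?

x ≡ 1 (mod 3) gives x ∈ {1, 4, 7, 10, 13, 16}.
The first of these with x mod 11 = 5 is 16.

16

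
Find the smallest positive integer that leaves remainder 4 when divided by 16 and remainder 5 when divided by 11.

x ≡ 5 (mod 11) gives x ∈ {5, 16, 27, 38, 49, 60, 71, 82, …}.
The first of these with x mod 16 = 4 is 148.

148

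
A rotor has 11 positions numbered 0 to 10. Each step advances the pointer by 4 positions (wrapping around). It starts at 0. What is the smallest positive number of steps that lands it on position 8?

2

The inverse of 4 mod 11 is 3 (since 4·3 = 12 ≡ 1).
So x ≡ 3·8 = 24 ≡ 2 (mod 11).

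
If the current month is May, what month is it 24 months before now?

May

24 = 2·12 + 0, so 24 mod 12 = 0.
May − 0 months → May.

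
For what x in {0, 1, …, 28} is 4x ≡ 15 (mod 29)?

11

The inverse of 4 mod 29 is 22 (since 4·22 = 88 ≡ 1).
So x ≡ 22·15 = 330 ≡ 11 (mod 29).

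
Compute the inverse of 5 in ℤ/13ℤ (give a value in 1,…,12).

13 = 2·5 + 3
5 = 1·3 + 2
3 = 1·2 + 1
2 = 2·1 + 0
Back-substituting gives 5·8 ≡ 1 (mod 13).

8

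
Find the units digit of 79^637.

9

The units digit of 79^n cycles with period 2: 9, 1, …
637 leaves remainder 1 on division by 2, so 79^637 ends in 9.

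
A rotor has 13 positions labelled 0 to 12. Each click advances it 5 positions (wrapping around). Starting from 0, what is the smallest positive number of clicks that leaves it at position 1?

5·8 = 40 = 3·13 + 1, so 5⁻¹ ≡ 8 (mod 13).

8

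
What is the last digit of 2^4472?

The units digit of 2^n cycles with period 4: 2, 4, 8, 6, …
4472 mod 4 = 0, so the last digit matches 2^4 = 6.

6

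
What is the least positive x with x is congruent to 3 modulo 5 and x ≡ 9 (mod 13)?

x ≡ 3 (mod 5) gives x ∈ {3, 8, 13, 18, 23, 28, 33, 38, …}.
The first of these with x mod 13 = 9 is 48.

48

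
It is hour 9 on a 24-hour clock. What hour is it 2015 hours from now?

8

Dividing 2015 by 24 gives quotient 83 and remainder 23.
(9 + 23) mod 24 = 8.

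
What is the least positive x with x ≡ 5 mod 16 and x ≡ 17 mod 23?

x ≡ 5 (mod 16) gives x ∈ {5, 21, 37, 53, 69, 85, 101, 117, …}.
The first of these with x mod 23 = 17 is 293.

293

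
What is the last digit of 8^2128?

Last digits of 8^n: 8, 4, 2, 6 (period 4).
2128 leaves remainder 0 on division by 4, so 8^2128 ends in 6.

6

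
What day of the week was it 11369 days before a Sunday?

Saturday

11369 mod 7 = 1 (since 1624·7 = 11368).
Sunday − 1 day → Saturday.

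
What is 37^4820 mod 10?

Powers of 7 mod 10 repeat with period 4: 7, 9, 3, 1.
4820 leaves remainder 0 on division by 4, so 37^4820 ends in 1.

1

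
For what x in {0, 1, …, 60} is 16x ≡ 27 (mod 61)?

16⁻¹ ≡ 42 (mod 61) because 16·42 = 672 = 11·61 + 1.
Multiplying both sides by 42: x ≡ 42·27 = 1134 ≡ 36 (mod 61).

36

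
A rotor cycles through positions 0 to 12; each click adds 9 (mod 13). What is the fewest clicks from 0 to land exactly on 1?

3

9·3 = 27 = 2·13 + 1, so 9⁻¹ ≡ 3 (mod 13).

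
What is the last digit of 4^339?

Last digits of 4^n: 4, 6 (period 2).
339 leaves remainder 1 on division by 2, so 4^339 ends in 4.

4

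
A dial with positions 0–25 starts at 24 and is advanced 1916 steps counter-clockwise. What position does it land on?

6

1916 − 73·26 = 18, so 1916 ≡ 18 (mod 26).
(24 − 18) mod 26 = 6.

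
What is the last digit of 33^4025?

3

Last digits of 3^n: 3, 9, 7, 1 (period 4).
4025 mod 4 = 1, so the last digit matches 3^1 = 3.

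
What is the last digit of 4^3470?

6

Last digits of 4^n: 4, 6 (period 2).
3470 leaves remainder 0 on division by 2, so 4^3470 ends in 6.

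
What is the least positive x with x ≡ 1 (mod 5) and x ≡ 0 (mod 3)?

x ≡ 0 (mod 3) gives x ∈ {0, 3, 6}.
The first of these with x mod 5 = 1 is 6.

6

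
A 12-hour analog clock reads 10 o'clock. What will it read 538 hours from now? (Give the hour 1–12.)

8

538 = 44·12 + 10, so 538 mod 12 = 10.
10 + 10 → 8 on a 12-hour dial.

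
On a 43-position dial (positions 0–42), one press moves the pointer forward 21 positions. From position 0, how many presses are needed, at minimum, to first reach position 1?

41

21·41 = 861 = 20·43 + 1, so 21⁻¹ ≡ 41 (mod 43).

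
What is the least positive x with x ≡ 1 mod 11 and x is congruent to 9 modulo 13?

100

Since 13·6 ≡ 1 (mod 11), take x = 9 + 13·((1−9)·6 mod 11) = 9 + 13·7 = 100.
Check: 100 mod 11 = 1, 100 mod 13 = 9.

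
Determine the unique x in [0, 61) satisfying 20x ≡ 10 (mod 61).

31

The inverse of 20 mod 61 is 58 (since 20·58 = 1160 ≡ 1).
Multiplying both sides by 58: x ≡ 58·10 = 580 ≡ 31 (mod 61).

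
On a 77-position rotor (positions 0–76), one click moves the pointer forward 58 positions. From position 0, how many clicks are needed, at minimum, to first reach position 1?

77 = 1·58 + 19
58 = 3·19 + 1
19 = 19·1 + 0
Back-substituting gives 58·4 ≡ 1 (mod 77).

4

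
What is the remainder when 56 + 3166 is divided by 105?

72

3166 = 30·105 + 16, so 3166 mod 105 = 16.
(56 + 16) mod 105 = 72.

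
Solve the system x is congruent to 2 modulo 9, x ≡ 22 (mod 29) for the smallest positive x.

254

x ≡ 2 (mod 9) gives x ∈ {2, 11, 20, 29, 38, 47, 56, 65, …}.
The first of these with x mod 29 = 22 is 254.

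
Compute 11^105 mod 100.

Square-and-reduce mod 100: 11^1≡11, 11^2≡21, 11^4≡41, 11^8≡81, 11^16≡61, 11^32≡21, 11^64≡41.
Since 105 = 1 + 8 + 32 + 64 in binary, 11^105 ≡ 11·81·21·41 ≡ 51 (mod 100).

51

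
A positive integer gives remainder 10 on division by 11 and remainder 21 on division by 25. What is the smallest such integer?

x ≡ 10 (mod 11) gives x ∈ {10, 21}.
The first of these with x mod 25 = 21 is 21.

21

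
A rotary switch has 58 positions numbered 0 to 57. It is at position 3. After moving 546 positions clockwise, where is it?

27

Dividing 546 by 58 gives quotient 9 and remainder 24.
(3 + 24) mod 58 = 27.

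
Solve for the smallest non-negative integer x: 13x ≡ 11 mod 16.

The inverse of 13 mod 16 is 5 (since 13·5 = 65 ≡ 1).
So x ≡ 5·11 = 55 ≡ 7 (mod 16).
Check: 13·7 = 91 = 5·16 + 11.

7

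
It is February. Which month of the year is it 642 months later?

642 mod 12 = 6 (since 53·12 = 636).
February + 6 months → August.

August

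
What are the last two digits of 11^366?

61

By repeated squaring mod 100: 11^1≡11, 11^2≡21, 11^4≡41, 11^8≡81, 11^16≡61, 11^32≡21, 11^64≡41, 11^128≡81, 11^256≡61.
366 = 2 + 4 + 8 + 32 + 64 + 256, so 11^366 ≡ 21·41·81·21·41·61 ≡ 61 (mod 100).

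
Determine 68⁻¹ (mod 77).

77 = 1·68 + 9
68 = 7·9 + 5
9 = 1·5 + 4
5 = 1·4 + 1
4 = 4·1 + 0
Back-substituting gives 68·17 ≡ 1 (mod 77).

17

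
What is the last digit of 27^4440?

1

Powers of 7 mod 10 repeat with period 4: 7, 9, 3, 1.
4440 leaves remainder 0 on division by 4, so 27^4440 ends in 1.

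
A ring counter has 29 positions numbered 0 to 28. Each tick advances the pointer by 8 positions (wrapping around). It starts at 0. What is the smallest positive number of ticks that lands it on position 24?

3

8⁻¹ ≡ 11 (mod 29) because 8·11 = 88 = 3·29 + 1.
So x ≡ 11·24 = 264 ≡ 3 (mod 29).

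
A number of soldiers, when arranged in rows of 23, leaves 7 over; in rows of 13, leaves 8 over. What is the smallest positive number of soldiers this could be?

Since 13·16 ≡ 1 (mod 23), take x = 8 + 13·((7−8)·16 mod 23) = 8 + 13·7 = 99.
Check: 99 mod 23 = 7, 99 mod 13 = 8.

99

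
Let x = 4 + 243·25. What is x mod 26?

243·25 = 6075.
6075 = 233·26 + 17, so 6075 mod 26 = 17.
(4 + 17) mod 26 = 21.

21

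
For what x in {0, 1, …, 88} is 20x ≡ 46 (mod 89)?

29

The inverse of 20 mod 89 is 49 (since 20·49 = 980 ≡ 1).
Multiplying both sides by 49: x ≡ 49·46 = 2254 ≡ 29 (mod 89).
Check: 20·29 = 580 = 6·89 + 46.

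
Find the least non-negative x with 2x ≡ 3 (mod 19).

2⁻¹ ≡ 10 (mod 19) because 2·10 = 20 = 1·19 + 1.
So x ≡ 10·3 = 30 ≡ 11 (mod 19).
Check: 2·11 = 22 = 1·19 + 3.

11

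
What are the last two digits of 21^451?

21

By repeated squaring mod 100: 21^1≡21, 21^2≡41, 21^4≡81, 21^8≡61, 21^16≡21, 21^32≡41, 21^64≡81, 21^128≡61, 21^256≡21.
Since 451 = 1 + 2 + 64 + 128 + 256 in binary, 21^451 ≡ 21·41·81·61·21 ≡ 21 (mod 100).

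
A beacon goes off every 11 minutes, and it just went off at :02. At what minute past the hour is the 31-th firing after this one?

31·11 = 341.
Dividing 341 by 60 gives quotient 5 and remainder 41.
(2 + 41) mod 60 = 43.

43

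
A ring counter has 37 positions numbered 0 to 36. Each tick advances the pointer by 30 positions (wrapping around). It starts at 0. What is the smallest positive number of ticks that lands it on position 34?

30⁻¹ ≡ 21 (mod 37) because 30·21 = 630 = 17·37 + 1.
Multiplying both sides by 21: x ≡ 21·34 = 714 ≡ 11 (mod 37).
Check: 30·11 = 330 = 8·37 + 34.

11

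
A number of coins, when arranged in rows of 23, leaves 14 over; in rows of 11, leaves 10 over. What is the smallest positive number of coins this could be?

175

x ≡ 10 (mod 11) gives x ∈ {10, 21, 32, 43, 54, 65, 76, 87, …}.
The first of these with x mod 23 = 14 is 175.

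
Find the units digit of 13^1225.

3

Powers of 3 mod 10 repeat with period 4: 3, 9, 7, 1.
1225 mod 4 = 1, so the last digit matches 3^1 = 3.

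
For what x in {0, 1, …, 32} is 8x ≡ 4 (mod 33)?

The inverse of 8 mod 33 is 29 (since 8·29 = 232 ≡ 1).
So x ≡ 29·4 = 116 ≡ 17 (mod 33).
Check: 8·17 = 136 = 4·33 + 4.

17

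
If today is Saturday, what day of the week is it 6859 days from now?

Friday

Dividing 6859 by 7 gives quotient 979 and remainder 6.
Saturday + 6 days → Friday.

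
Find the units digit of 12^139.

8

Last digits of 2^n: 2, 4, 8, 6 (period 4).
139 mod 4 = 3, so the last digit matches 2^3 = 8.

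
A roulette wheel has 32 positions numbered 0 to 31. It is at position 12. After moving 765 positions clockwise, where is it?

765 − 23·32 = 29, so 765 ≡ 29 (mod 32).
(12 + 29) mod 32 = 9.

9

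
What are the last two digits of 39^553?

Successive squares of 39 mod 100: 39^1≡39, 39^2≡21, 39^4≡41, 39^8≡81, 39^16≡61, 39^32≡21, 39^64≡41, 39^128≡81, 39^256≡61, 39^512≡21.
Since 553 = 1 + 8 + 32 + 512 in binary, 39^553 ≡ 39·81·21·21 ≡ 19 (mod 100).

19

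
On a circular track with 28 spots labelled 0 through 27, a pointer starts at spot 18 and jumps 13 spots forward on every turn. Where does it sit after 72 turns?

72·13 = 936.
936 − 33·28 = 12, so 936 ≡ 12 (mod 28).
(18 + 12) mod 28 = 2.

2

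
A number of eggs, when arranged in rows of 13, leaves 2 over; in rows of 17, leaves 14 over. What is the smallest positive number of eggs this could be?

184

x ≡ 2 (mod 13) gives x ∈ {2, 15, 28, 41, 54, 67, 80, 93, …}.
The first of these with x mod 17 = 14 is 184.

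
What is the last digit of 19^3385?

Powers of 9 mod 10 repeat with period 2: 9, 1.
3385 mod 2 = 1, so the last digit matches 9^1 = 9.

9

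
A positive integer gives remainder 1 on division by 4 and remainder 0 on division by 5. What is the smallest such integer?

5

Since 5·1 ≡ 1 (mod 4), take x = 0 + 5·((1−0)·1 mod 4) = 0 + 5·1 = 5.
Check: 5 mod 4 = 1, 5 mod 5 = 0.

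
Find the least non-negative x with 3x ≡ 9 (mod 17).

The inverse of 3 mod 17 is 6 (since 3·6 = 18 ≡ 1).
So x ≡ 6·9 = 54 ≡ 3 (mod 17).

3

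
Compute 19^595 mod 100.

99

By repeated squaring mod 100: 19^1≡19, 19^2≡61, 19^4≡21, 19^8≡41, 19^16≡81, 19^32≡61, 19^64≡21, 19^128≡41, 19^256≡81, 19^512≡61.
595 = 1 + 2 + 16 + 64 + 512, so 19^595 ≡ 19·61·81·21·61 ≡ 99 (mod 100).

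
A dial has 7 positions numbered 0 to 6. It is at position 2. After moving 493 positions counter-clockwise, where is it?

6

493 − 70·7 = 3, so 493 ≡ 3 (mod 7).
(2 − 3) mod 7 = 6.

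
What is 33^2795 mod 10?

The units digit of 33^n cycles with period 4: 3, 9, 7, 1, …
2795 leaves remainder 3 on division by 4, so 33^2795 ends in 7.

7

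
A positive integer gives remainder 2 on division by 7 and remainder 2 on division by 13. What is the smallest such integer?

x ≡ 2 (mod 7) gives x ∈ {2}.
The first of these with x mod 13 = 2 is 2.

2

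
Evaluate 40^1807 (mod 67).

15

By repeated squaring mod 67: 40^1≡40, 40^2≡59, 40^4≡64, 40^8≡9, 40^16≡14, 40^32≡62, 40^64≡25, 40^128≡22, 40^256≡15, 40^512≡24, 40^1024≡40.
Since 1807 = 1 + 2 + 4 + 8 + 256 + 512 + 1024 in binary, 40^1807 ≡ 40·59·64·9·15·24·40 ≡ 15 (mod 67).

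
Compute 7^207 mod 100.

Successive squares of 7 mod 100: 7^1≡7, 7^2≡49, 7^4≡1, 7^8≡1, 7^16≡1, 7^32≡1, 7^64≡1, 7^128≡1.
207 = 1 + 2 + 4 + 8 + 64 + 128, so 7^207 ≡ 7·49·1·1·1·1 ≡ 43 (mod 100).

43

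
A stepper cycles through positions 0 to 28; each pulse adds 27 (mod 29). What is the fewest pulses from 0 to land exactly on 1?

29 = 1·27 + 2
27 = 13·2 + 1
2 = 2·1 + 0
Back-substituting gives 27·14 ≡ 1 (mod 29).

14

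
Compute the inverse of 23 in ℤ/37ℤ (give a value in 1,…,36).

23·29 = 667 = 18·37 + 1, so 23⁻¹ ≡ 29 (mod 37).

29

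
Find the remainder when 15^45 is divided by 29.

Successive squares of 15 mod 29: 15^1≡15, 15^2≡22, 15^4≡20, 15^8≡23, 15^16≡7, 15^32≡20.
45 = 1 + 4 + 8 + 32, so 15^45 ≡ 15·20·23·20 ≡ 18 (mod 29).

18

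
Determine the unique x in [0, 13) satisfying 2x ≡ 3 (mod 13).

The inverse of 2 mod 13 is 7 (since 2·7 = 14 ≡ 1).
Multiplying both sides by 7: x ≡ 7·3 = 21 ≡ 8 (mod 13).
Check: 2·8 = 16 = 1·13 + 3.

8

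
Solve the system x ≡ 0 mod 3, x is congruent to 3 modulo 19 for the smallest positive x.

x ≡ 0 (mod 3) gives x ∈ {0, 3}.
The first of these with x mod 19 = 3 is 3.

3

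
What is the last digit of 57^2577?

7

Last digits of 7^n: 7, 9, 3, 1 (period 4).
2577 mod 4 = 1, so the last digit matches 7^1 = 7.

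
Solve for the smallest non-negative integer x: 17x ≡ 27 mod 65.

36

17⁻¹ ≡ 23 (mod 65) because 17·23 = 391 = 6·65 + 1.
So x ≡ 23·27 = 621 ≡ 36 (mod 65).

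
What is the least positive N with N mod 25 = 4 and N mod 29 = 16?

654

x ≡ 4 (mod 25) gives x ∈ {4, 29, 54, 79, 104, 129, 154, 179, …}.
The first of these with x mod 29 = 16 is 654.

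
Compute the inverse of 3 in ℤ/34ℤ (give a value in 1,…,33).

3·23 = 69 = 2·34 + 1, so 3⁻¹ ≡ 23 (mod 34).

23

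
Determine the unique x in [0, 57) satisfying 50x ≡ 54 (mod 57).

The inverse of 50 mod 57 is 8 (since 50·8 = 400 ≡ 1).
Multiplying both sides by 8: x ≡ 8·54 = 432 ≡ 33 (mod 57).
Check: 50·33 = 1650 = 28·57 + 54.

33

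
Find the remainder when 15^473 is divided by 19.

By repeated squaring mod 19: 15^1≡15, 15^2≡16, 15^4≡9, 15^8≡5, 15^16≡6, 15^32≡17, 15^64≡4, 15^128≡16, 15^256≡9.
473 = 1 + 8 + 16 + 64 + 128 + 256, so 15^473 ≡ 15·5·6·4·16·9 ≡ 2 (mod 19).

2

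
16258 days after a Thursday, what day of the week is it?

Dividing 16258 by 7 gives quotient 2322 and remainder 4.
Thursday + 4 days → Monday.

Monday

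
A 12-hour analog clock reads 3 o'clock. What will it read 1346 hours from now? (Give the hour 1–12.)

5

Dividing 1346 by 12 gives quotient 112 and remainder 2.
3 + 2 → 5 on a 12-hour dial.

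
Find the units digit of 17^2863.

3

Powers of 7 mod 10 repeat with period 4: 7, 9, 3, 1.
2863 mod 4 = 3, so the last digit matches 7^3 = 3.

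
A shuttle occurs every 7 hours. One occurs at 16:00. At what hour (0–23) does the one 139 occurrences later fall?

5

139·7 = 973.
973 mod 24 = 13 (since 40·24 = 960).
(16 + 13) mod 24 = 5.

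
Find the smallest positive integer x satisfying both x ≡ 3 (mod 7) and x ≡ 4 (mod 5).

Since 5·3 ≡ 1 (mod 7), take x = 4 + 5·((3−4)·3 mod 7) = 4 + 5·4 = 24.
Check: 24 mod 7 = 3, 24 mod 5 = 4.

24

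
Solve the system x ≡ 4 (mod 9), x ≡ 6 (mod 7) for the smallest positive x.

13

x ≡ 6 (mod 7) gives x ∈ {6, 13}.
The first of these with x mod 9 = 4 is 13.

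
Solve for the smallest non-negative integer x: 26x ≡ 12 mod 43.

17

The inverse of 26 mod 43 is 5 (since 26·5 = 130 ≡ 1).
Multiplying both sides by 5: x ≡ 5·12 = 60 ≡ 17 (mod 43).
Check: 26·17 = 442 = 10·43 + 12.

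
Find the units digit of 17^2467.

Powers of 7 mod 10 repeat with period 4: 7, 9, 3, 1.
2467 mod 4 = 3, so the last digit matches 7^3 = 3.

3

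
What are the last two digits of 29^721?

29

Square-and-reduce mod 100: 29^1≡29, 29^2≡41, 29^4≡81, 29^8≡61, 29^16≡21, 29^32≡41, 29^64≡81, 29^128≡61, 29^256≡21, 29^512≡41.
721 = 1 + 16 + 64 + 128 + 512, so 29^721 ≡ 29·21·81·61·41 ≡ 29 (mod 100).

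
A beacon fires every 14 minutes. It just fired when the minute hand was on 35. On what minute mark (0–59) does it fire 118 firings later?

7

118·14 = 1652.
Dividing 1652 by 60 gives quotient 27 and remainder 32.
(35 + 32) mod 60 = 7.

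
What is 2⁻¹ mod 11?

2·6 = 12 = 1·11 + 1, so 2⁻¹ ≡ 6 (mod 11).

6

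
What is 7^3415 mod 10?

Last digits of 7^n: 7, 9, 3, 1 (period 4).
3415 mod 4 = 3, so the last digit matches 7^3 = 3.

3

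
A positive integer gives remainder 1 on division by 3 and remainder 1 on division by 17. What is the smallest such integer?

1

x ≡ 1 (mod 3) gives x ∈ {1}.
The first of these with x mod 17 = 1 is 1.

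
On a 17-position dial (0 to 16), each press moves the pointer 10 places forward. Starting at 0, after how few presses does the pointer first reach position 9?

6

The inverse of 10 mod 17 is 12 (since 10·12 = 120 ≡ 1).
So x ≡ 12·9 = 108 ≡ 6 (mod 17).
Check: 10·6 = 60 = 3·17 + 9.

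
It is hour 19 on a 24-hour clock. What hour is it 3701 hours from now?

0

3701 − 154·24 = 5, so 3701 ≡ 5 (mod 24).
(19 + 5) mod 24 = 0.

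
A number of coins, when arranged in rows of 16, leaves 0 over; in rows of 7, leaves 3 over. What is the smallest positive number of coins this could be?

80

x ≡ 3 (mod 7) gives x ∈ {3, 10, 17, 24, 31, 38, 45, 52, …}.
The first of these with x mod 16 = 0 is 80.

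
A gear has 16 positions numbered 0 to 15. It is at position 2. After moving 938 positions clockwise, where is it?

12

Dividing 938 by 16 gives quotient 58 and remainder 10.
(2 + 10) mod 16 = 12.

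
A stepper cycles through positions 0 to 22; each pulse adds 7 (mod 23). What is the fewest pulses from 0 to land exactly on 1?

7·10 = 70 = 3·23 + 1, so 7⁻¹ ≡ 10 (mod 23).

10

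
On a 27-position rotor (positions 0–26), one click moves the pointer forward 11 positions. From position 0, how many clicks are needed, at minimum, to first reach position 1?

5

27 = 2·11 + 5
11 = 2·5 + 1
5 = 5·1 + 0
Back-substituting gives 11·5 ≡ 1 (mod 27).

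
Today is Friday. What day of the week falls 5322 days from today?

5322 = 760·7 + 2, so 5322 mod 7 = 2.
Friday + 2 days → Sunday.

Sunday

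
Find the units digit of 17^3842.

9

Powers of 7 mod 10 repeat with period 4: 7, 9, 3, 1.
3842 mod 4 = 2, so the last digit matches 7^2 = 9.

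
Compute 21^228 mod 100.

By repeated squaring mod 100: 21^1≡21, 21^2≡41, 21^4≡81, 21^8≡61, 21^16≡21, 21^32≡41, 21^64≡81, 21^128≡61.
Since 228 = 4 + 32 + 64 + 128 in binary, 21^228 ≡ 81·41·81·61 ≡ 61 (mod 100).

61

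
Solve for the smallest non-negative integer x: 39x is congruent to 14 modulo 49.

28

The inverse of 39 mod 49 is 44 (since 39·44 = 1716 ≡ 1).
Multiplying both sides by 44: x ≡ 44·14 = 616 ≡ 28 (mod 49).
Check: 39·28 = 1092 = 22·49 + 14.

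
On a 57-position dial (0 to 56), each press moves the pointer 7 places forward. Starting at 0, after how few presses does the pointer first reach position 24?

7⁻¹ ≡ 49 (mod 57) because 7·49 = 343 = 6·57 + 1.
Multiplying both sides by 49: x ≡ 49·24 = 1176 ≡ 36 (mod 57).

36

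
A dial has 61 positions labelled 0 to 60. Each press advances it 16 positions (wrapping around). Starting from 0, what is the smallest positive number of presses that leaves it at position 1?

42

61 = 3·16 + 13
16 = 1·13 + 3
13 = 4·3 + 1
3 = 3·1 + 0
Back-substituting gives 16·42 ≡ 1 (mod 61).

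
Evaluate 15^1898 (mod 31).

By repeated squaring mod 31: 15^1≡15, 15^2≡8, 15^4≡2, 15^8≡4, 15^16≡16, 15^32≡8, 15^64≡2, 15^128≡4, 15^256≡16, 15^512≡8, 15^1024≡2.
1898 = 2 + 8 + 32 + 64 + 256 + 512 + 1024, so 15^1898 ≡ 8·4·8·2·16·8·2 ≡ 4 (mod 31).

4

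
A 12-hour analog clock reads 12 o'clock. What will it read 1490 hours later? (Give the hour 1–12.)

2

1490 mod 12 = 2 (since 124·12 = 1488).
12 + 2 → 2 on a 12-hour dial.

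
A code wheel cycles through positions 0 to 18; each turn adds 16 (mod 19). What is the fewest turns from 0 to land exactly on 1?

6

16·6 = 96 = 5·19 + 1, so 16⁻¹ ≡ 6 (mod 19).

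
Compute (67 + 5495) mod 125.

5495 mod 125 = 120 (since 43·125 = 5375).
(67 + 120) mod 125 = 62.

62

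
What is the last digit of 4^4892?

6

Powers of 4 mod 10 repeat with period 2: 4, 6.
4892 leaves remainder 0 on division by 2, so 4^4892 ends in 6.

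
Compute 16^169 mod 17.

Square-and-reduce mod 17: 16^1≡16, 16^2≡1, 16^4≡1, 16^8≡1, 16^16≡1, 16^32≡1, 16^64≡1, 16^128≡1.
169 = 1 + 8 + 32 + 128, so 16^169 ≡ 16·1·1·1 ≡ 16 (mod 17).

16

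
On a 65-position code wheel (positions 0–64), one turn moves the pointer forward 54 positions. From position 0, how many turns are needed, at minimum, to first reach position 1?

54·59 = 3186 = 49·65 + 1, so 54⁻¹ ≡ 59 (mod 65).

59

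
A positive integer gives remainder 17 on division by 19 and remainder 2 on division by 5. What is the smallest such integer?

17

Since 5·4 ≡ 1 (mod 19), take x = 2 + 5·((17−2)·4 mod 19) = 2 + 5·3 = 17.
Check: 17 mod 19 = 17, 17 mod 5 = 2.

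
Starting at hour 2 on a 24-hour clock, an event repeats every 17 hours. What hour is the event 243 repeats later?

243·17 = 4131.
4131 mod 24 = 3 (since 172·24 = 4128).
(2 + 3) mod 24 = 5.

5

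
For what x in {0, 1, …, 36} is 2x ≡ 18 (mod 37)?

The inverse of 2 mod 37 is 19 (since 2·19 = 38 ≡ 1).
Multiplying both sides by 19: x ≡ 19·18 = 342 ≡ 9 (mod 37).
Check: 2·9 = 18 = 0·37 + 18.

9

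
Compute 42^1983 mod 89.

40

Square-and-reduce mod 89: 42^1≡42, 42^2≡73, 42^4≡78, 42^8≡32, 42^16≡45, 42^32≡67, 42^64≡39, 42^128≡8, 42^256≡64, 42^512≡2, 42^1024≡4.
Since 1983 = 1 + 2 + 4 + 8 + 16 + 32 + 128 + 256 + 512 + 1024 in binary, 42^1983 ≡ 42·73·78·32·45·67·8·64·2·4 ≡ 40 (mod 89).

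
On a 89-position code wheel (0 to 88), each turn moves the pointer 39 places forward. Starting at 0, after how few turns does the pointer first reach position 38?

39⁻¹ ≡ 16 (mod 89) because 39·16 = 624 = 7·89 + 1.
So x ≡ 16·38 = 608 ≡ 74 (mod 89).
Check: 39·74 = 2886 = 32·89 + 38.

74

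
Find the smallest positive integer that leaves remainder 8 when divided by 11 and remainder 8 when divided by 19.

x ≡ 8 (mod 11) gives x ∈ {8}.
The first of these with x mod 19 = 8 is 8.

8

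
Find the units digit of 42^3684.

6

Last digits of 2^n: 2, 4, 8, 6 (period 4).
3684 leaves remainder 0 on division by 4, so 42^3684 ends in 6.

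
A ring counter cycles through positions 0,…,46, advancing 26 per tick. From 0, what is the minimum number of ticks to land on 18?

The inverse of 26 mod 47 is 38 (since 26·38 = 988 ≡ 1).
Multiplying both sides by 38: x ≡ 38·18 = 684 ≡ 26 (mod 47).

26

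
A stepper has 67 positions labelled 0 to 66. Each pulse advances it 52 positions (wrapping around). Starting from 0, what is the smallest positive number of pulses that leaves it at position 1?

52·58 = 3016 = 45·67 + 1, so 52⁻¹ ≡ 58 (mod 67).

58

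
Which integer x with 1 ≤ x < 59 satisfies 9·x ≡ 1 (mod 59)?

59 = 6·9 + 5
9 = 1·5 + 4
5 = 1·4 + 1
4 = 4·1 + 0
Back-substituting gives 9·46 ≡ 1 (mod 59).

46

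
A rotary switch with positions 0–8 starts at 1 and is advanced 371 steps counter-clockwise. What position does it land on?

371 mod 9 = 2 (since 41·9 = 369).
(1 − 2) mod 9 = 8.

8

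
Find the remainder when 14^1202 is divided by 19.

Square-and-reduce mod 19: 14^1≡14, 14^2≡6, 14^4≡17, 14^8≡4, 14^16≡16, 14^32≡9, 14^64≡5, 14^128≡6, 14^256≡17, 14^512≡4, 14^1024≡16.
1202 = 2 + 16 + 32 + 128 + 1024, so 14^1202 ≡ 6·16·9·6·16 ≡ 9 (mod 19).

9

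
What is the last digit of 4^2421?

4

Powers of 4 mod 10 repeat with period 2: 4, 6.
2421 mod 2 = 1, so the last digit matches 4^1 = 4.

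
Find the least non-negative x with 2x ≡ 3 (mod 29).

16

The inverse of 2 mod 29 is 15 (since 2·15 = 30 ≡ 1).
So x ≡ 15·3 = 45 ≡ 16 (mod 29).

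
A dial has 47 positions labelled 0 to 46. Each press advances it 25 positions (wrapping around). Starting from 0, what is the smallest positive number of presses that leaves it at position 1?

32

25·32 = 800 = 17·47 + 1, so 25⁻¹ ≡ 32 (mod 47).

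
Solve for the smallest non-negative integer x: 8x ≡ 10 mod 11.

4

8⁻¹ ≡ 7 (mod 11) because 8·7 = 56 = 5·11 + 1.
So x ≡ 7·10 = 70 ≡ 4 (mod 11).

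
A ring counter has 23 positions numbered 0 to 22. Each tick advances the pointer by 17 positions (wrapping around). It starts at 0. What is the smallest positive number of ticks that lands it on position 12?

21

17⁻¹ ≡ 19 (mod 23) because 17·19 = 323 = 14·23 + 1.
Multiplying both sides by 19: x ≡ 19·12 = 228 ≡ 21 (mod 23).
Check: 17·21 = 357 = 15·23 + 12.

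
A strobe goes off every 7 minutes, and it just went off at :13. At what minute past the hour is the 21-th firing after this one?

21·7 = 147.
147 mod 60 = 27 (since 2·60 = 120).
(13 + 27) mod 60 = 40.

40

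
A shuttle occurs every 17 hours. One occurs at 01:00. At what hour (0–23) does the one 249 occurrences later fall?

249·17 = 4233.
4233 mod 24 = 9 (since 176·24 = 4224).
(1 + 9) mod 24 = 10.

10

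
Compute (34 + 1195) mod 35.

1195 − 34·35 = 5, so 1195 ≡ 5 (mod 35).
(34 + 5) mod 35 = 4.

4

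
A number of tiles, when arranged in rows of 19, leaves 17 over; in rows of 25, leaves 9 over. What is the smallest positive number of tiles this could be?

359

Since 25·16 ≡ 1 (mod 19), take x = 9 + 25·((17−9)·16 mod 19) = 9 + 25·14 = 359.
Check: 359 mod 19 = 17, 359 mod 25 = 9.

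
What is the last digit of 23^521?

Last digits of 3^n: 3, 9, 7, 1 (period 4).
521 mod 4 = 1, so the last digit matches 3^1 = 3.

3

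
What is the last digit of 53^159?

Last digits of 3^n: 3, 9, 7, 1 (period 4).
159 leaves remainder 3 on division by 4, so 53^159 ends in 7.

7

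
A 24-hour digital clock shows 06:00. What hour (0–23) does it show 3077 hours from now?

3077 mod 24 = 5 (since 128·24 = 3072).
(6 + 5) mod 24 = 11.

11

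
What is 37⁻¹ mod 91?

32

37·32 = 1184 = 13·91 + 1, so 37⁻¹ ≡ 32 (mod 91).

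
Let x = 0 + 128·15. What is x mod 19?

128·15 = 1920.
Dividing 1920 by 19 gives quotient 101 and remainder 1.
(0 + 1) mod 19 = 1.

1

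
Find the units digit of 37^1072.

Last digits of 7^n: 7, 9, 3, 1 (period 4).
1072 leaves remainder 0 on division by 4, so 37^1072 ends in 1.

1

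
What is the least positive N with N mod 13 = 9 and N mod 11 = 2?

x ≡ 2 (mod 11) gives x ∈ {2, 13, 24, 35}.
The first of these with x mod 13 = 9 is 35.

35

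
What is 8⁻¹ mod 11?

7

8·7 = 56 = 5·11 + 1, so 8⁻¹ ≡ 7 (mod 11).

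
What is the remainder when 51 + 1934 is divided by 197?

Dividing 1934 by 197 gives quotient 9 and remainder 161.
(51 + 161) mod 197 = 15.

15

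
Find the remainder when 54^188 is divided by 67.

55

By repeated squaring mod 67: 54^1≡54, 54^2≡35, 54^4≡19, 54^8≡26, 54^16≡6, 54^32≡36, 54^64≡23, 54^128≡60.
188 = 4 + 8 + 16 + 32 + 128, so 54^188 ≡ 19·26·6·36·60 ≡ 55 (mod 67).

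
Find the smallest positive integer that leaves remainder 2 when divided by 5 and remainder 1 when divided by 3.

x ≡ 1 (mod 3) gives x ∈ {1, 4, 7}.
The first of these with x mod 5 = 2 is 7.

7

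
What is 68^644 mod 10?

Powers of 8 mod 10 repeat with period 4: 8, 4, 2, 6.
644 leaves remainder 0 on division by 4, so 68^644 ends in 6.

6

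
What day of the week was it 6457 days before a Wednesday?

6457 = 922·7 + 3, so 6457 mod 7 = 3.
Wednesday − 3 days → Sunday.

Sunday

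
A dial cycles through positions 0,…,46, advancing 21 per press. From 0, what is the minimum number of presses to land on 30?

The inverse of 21 mod 47 is 9 (since 21·9 = 189 ≡ 1).
So x ≡ 9·30 = 270 ≡ 35 (mod 47).

35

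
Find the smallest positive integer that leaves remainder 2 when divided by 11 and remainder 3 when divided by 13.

68

Since 13·6 ≡ 1 (mod 11), take x = 3 + 13·((2−3)·6 mod 11) = 3 + 13·5 = 68.
Check: 68 mod 11 = 2, 68 mod 13 = 3.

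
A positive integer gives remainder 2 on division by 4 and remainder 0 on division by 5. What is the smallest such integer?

10

x ≡ 2 (mod 4) gives x ∈ {2, 6, 10}.
The first of these with x mod 5 = 0 is 10.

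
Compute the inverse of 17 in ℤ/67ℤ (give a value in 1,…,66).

4

17·4 = 68 = 1·67 + 1, so 17⁻¹ ≡ 4 (mod 67).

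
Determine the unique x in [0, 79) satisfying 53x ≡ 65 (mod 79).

37

53⁻¹ ≡ 3 (mod 79) because 53·3 = 159 = 2·79 + 1.
So x ≡ 3·65 = 195 ≡ 37 (mod 79).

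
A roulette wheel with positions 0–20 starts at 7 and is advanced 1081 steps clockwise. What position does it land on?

1081 mod 21 = 10 (since 51·21 = 1071).
(7 + 10) mod 21 = 17.

17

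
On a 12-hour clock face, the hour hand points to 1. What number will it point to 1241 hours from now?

1241 − 103·12 = 5, so 1241 ≡ 5 (mod 12).
1 + 5 → 6 on a 12-hour dial.

6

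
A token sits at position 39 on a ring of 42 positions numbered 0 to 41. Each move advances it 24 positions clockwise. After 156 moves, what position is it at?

3

156·24 = 3744.
3744 mod 42 = 6 (since 89·42 = 3738).
(39 + 6) mod 42 = 3.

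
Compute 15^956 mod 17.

Successive squares of 15 mod 17: 15^1≡15, 15^2≡4, 15^4≡16, 15^8≡1, 15^16≡1, 15^32≡1, 15^64≡1, 15^128≡1, 15^256≡1, 15^512≡1.
956 = 4 + 8 + 16 + 32 + 128 + 256 + 512, so 15^956 ≡ 16·1·1·1·1·1·1 ≡ 16 (mod 17).

16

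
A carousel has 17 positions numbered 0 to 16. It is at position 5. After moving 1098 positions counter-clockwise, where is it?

12

1098 = 64·17 + 10, so 1098 mod 17 = 10.
(5 − 10) mod 17 = 12.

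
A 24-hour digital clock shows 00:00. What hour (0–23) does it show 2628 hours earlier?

12

Dividing 2628 by 24 gives quotient 109 and remainder 12.
(0 − 12) mod 24 = 12.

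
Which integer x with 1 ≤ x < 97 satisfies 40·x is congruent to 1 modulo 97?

17

40·17 = 680 = 7·97 + 1, so 40⁻¹ ≡ 17 (mod 97).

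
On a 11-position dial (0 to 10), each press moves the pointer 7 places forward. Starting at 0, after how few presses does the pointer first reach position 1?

8

The inverse of 7 mod 11 is 8 (since 7·8 = 56 ≡ 1).
So x ≡ 8·1 = 8 ≡ 8 (mod 11).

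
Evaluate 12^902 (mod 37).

33

By repeated squaring mod 37: 12^1≡12, 12^2≡33, 12^4≡16, 12^8≡34, 12^16≡9, 12^32≡7, 12^64≡12, 12^128≡33, 12^256≡16, 12^512≡34.
902 = 2 + 4 + 128 + 256 + 512, so 12^902 ≡ 33·16·33·16·34 ≡ 33 (mod 37).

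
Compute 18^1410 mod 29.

Square-and-reduce mod 29: 18^1≡18, 18^2≡5, 18^4≡25, 18^8≡16, 18^16≡24, 18^32≡25, 18^64≡16, 18^128≡24, 18^256≡25, 18^512≡16, 18^1024≡24.
Since 1410 = 2 + 128 + 256 + 1024 in binary, 18^1410 ≡ 5·24·25·24 ≡ 22 (mod 29).

22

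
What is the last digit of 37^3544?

1

Powers of 7 mod 10 repeat with period 4: 7, 9, 3, 1.
3544 mod 4 = 0, so the last digit matches 7^4 = 1.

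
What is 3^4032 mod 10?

The units digit of 3^n cycles with period 4: 3, 9, 7, 1, …
4032 leaves remainder 0 on division by 4, so 3^4032 ends in 1.

1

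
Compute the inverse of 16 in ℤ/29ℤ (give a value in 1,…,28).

20

29 = 1·16 + 13
16 = 1·13 + 3
13 = 4·3 + 1
3 = 3·1 + 0
Back-substituting gives 16·20 ≡ 1 (mod 29).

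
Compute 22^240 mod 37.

10

Successive squares of 22 mod 37: 22^1≡22, 22^2≡3, 22^4≡9, 22^8≡7, 22^16≡12, 22^32≡33, 22^64≡16, 22^128≡34.
Since 240 = 16 + 32 + 64 + 128 in binary, 22^240 ≡ 12·33·16·34 ≡ 10 (mod 37).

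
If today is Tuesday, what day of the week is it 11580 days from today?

Thursday

11580 = 1654·7 + 2, so 11580 mod 7 = 2.
Tuesday + 2 days → Thursday.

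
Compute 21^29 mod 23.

Successive squares of 21 mod 23: 21^1≡21, 21^2≡4, 21^4≡16, 21^8≡3, 21^16≡9.
29 = 1 + 4 + 8 + 16, so 21^29 ≡ 21·16·3·9 ≡ 10 (mod 23).

10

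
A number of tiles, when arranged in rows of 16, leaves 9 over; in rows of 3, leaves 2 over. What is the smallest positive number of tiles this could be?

41

Since 3·11 ≡ 1 (mod 16), take x = 2 + 3·((9−2)·11 mod 16) = 2 + 3·13 = 41.
Check: 41 mod 16 = 9, 41 mod 3 = 2.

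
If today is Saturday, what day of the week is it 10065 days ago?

Sunday

10065 = 1437·7 + 6, so 10065 mod 7 = 6.
Saturday − 6 days → Sunday.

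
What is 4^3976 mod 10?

The units digit of 4^n cycles with period 2: 4, 6, …
3976 mod 2 = 0, so the last digit matches 4^2 = 6.

6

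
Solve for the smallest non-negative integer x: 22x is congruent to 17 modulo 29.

The inverse of 22 mod 29 is 4 (since 22·4 = 88 ≡ 1).
Multiplying both sides by 4: x ≡ 4·17 = 68 ≡ 10 (mod 29).

10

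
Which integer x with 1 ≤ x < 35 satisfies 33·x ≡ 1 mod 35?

17

35 = 1·33 + 2
33 = 16·2 + 1
2 = 2·1 + 0
Back-substituting gives 33·17 ≡ 1 (mod 35).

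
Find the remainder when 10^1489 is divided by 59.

Square-and-reduce mod 59: 10^1≡10, 10^2≡41, 10^4≡29, 10^8≡15, 10^16≡48, 10^32≡3, 10^64≡9, 10^128≡22, 10^256≡12, 10^512≡26, 10^1024≡27.
1489 = 1 + 16 + 64 + 128 + 256 + 1024, so 10^1489 ≡ 10·48·9·22·12·27 ≡ 34 (mod 59).

34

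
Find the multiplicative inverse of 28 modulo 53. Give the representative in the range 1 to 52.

53 = 1·28 + 25
28 = 1·25 + 3
25 = 8·3 + 1
3 = 3·1 + 0
Back-substituting gives 28·36 ≡ 1 (mod 53).

36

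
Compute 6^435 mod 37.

31

Successive squares of 6 mod 37: 6^1≡6, 6^2≡36, 6^4≡1, 6^8≡1, 6^16≡1, 6^32≡1, 6^64≡1, 6^128≡1, 6^256≡1.
Since 435 = 1 + 2 + 16 + 32 + 128 + 256 in binary, 6^435 ≡ 6·36·1·1·1·1 ≡ 31 (mod 37).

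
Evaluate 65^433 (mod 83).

33

By repeated squaring mod 83: 65^1≡65, 65^2≡75, 65^4≡64, 65^8≡29, 65^16≡11, 65^32≡38, 65^64≡33, 65^128≡10, 65^256≡17.
433 = 1 + 16 + 32 + 128 + 256, so 65^433 ≡ 65·11·38·10·17 ≡ 33 (mod 83).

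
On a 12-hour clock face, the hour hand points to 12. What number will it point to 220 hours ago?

Dividing 220 by 12 gives quotient 18 and remainder 4.
12 − 4 → 8 on a 12-hour dial.

8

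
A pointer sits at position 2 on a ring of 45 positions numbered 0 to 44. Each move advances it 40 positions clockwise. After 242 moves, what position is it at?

7

242·40 = 9680.
9680 mod 45 = 5 (since 215·45 = 9675).
(2 + 5) mod 45 = 7.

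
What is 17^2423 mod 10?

The units digit of 17^n cycles with period 4: 7, 9, 3, 1, …
2423 mod 4 = 3, so the last digit matches 7^3 = 3.

3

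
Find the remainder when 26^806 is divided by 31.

By repeated squaring mod 31: 26^1≡26, 26^2≡25, 26^4≡5, 26^8≡25, 26^16≡5, 26^32≡25, 26^64≡5, 26^128≡25, 26^256≡5, 26^512≡25.
806 = 2 + 4 + 32 + 256 + 512, so 26^806 ≡ 25·5·25·5·25 ≡ 25 (mod 31).

25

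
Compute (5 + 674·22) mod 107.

674·22 = 14828.
14828 = 138·107 + 62, so 14828 mod 107 = 62.
(5 + 62) mod 107 = 67.

67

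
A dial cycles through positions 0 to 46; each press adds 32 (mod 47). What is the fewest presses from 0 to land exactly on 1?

25

47 = 1·32 + 15
32 = 2·15 + 2
15 = 7·2 + 1
2 = 2·1 + 0
Back-substituting gives 32·25 ≡ 1 (mod 47).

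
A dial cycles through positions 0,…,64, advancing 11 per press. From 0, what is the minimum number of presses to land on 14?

The inverse of 11 mod 65 is 6 (since 11·6 = 66 ≡ 1).
So x ≡ 6·14 = 84 ≡ 19 (mod 65).

19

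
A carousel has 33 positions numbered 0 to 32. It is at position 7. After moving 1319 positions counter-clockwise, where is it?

8

1319 = 39·33 + 32, so 1319 mod 33 = 32.
(7 − 32) mod 33 = 8.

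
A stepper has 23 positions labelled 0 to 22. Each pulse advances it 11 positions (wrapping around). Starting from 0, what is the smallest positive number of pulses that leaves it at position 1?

23 = 2·11 + 1
11 = 11·1 + 0
Back-substituting gives 11·21 ≡ 1 (mod 23).

21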